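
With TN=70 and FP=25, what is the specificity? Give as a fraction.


Specificity = TN / (TN + FP) = 70 / 95 = 14/19.

14/19


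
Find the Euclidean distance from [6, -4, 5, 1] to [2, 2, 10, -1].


d = sqrt(sum of squared differences). (6-2)^2=16, (-4-2)^2=36, (5-10)^2=25, (1--1)^2=4. Sum = 81.

9


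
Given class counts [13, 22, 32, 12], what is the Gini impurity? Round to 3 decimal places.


Total = 79. Proportions: 13/79, 22/79, 32/79, 12/79. sum(p_i^2) = 0.2918. Gini = 1 - 0.2918 = 0.7082, which rounds to 0.708.

0.708


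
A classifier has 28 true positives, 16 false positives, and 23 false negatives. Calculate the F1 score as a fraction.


Precision = 28/44 = 7/11. Recall = 28/51 = 28/51. F1 = 2*P*R/(P+R) = 56/95.

56/95


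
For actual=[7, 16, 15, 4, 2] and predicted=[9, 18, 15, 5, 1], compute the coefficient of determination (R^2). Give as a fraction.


Mean(y) = 44/5. SS_res = 10. SS_tot = 814/5. R^2 = 1 - 10/(814/5) = 382/407.

382/407


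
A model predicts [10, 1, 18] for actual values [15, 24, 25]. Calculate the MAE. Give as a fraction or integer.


MAE = (1/3) * (|15-10|=5 + |24-1|=23 + |25-18|=7). Sum = 35. MAE = 35/3.

35/3


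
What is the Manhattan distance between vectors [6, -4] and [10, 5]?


d = sum of absolute differences: |6-10|=4 + |-4-5|=9 = 13.

13


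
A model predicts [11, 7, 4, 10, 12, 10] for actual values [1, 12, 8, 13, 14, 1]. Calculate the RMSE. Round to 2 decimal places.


MSE = 39.1667. RMSE = sqrt(39.1667) = 6.26.

6.26


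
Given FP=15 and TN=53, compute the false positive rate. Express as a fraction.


FPR = FP / (FP + TN) = 15 / 68 = 15/68.

15/68


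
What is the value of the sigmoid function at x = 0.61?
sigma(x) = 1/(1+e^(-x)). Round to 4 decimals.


sigma(0.61) = 1/(1+e^(-0.61)) = 1/(1+0.543351) = 1/1.543351 = 0.6479.

0.6479


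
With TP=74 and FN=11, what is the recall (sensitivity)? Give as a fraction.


Recall = TP / (TP + FN) = 74 / 85 = 74/85.

74/85


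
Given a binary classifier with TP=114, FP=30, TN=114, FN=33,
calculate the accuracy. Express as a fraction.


Accuracy = (TP + TN) / (TP + TN + FP + FN) = (114 + 114) / 291 = 76/97.

76/97


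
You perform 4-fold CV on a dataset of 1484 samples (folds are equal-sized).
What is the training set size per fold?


Each validation fold has 1484/4 = 371 samples. Training set = 1484 - 371 = 1113.

1113


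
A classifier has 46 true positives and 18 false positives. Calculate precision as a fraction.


Precision = TP / (TP + FP) = 46 / 64 = 23/32.

23/32


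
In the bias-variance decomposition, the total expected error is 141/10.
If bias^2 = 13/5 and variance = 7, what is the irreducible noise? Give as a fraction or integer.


Total error = bias^2 + variance + irreducible noise. So irreducible noise = 141/10 - 13/5 - 7 = 9/2.

9/2


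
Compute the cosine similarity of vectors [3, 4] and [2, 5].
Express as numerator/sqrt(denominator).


dot = 26. |a|^2 = 25, |b|^2 = 29. cos = 26/sqrt(725).

26/sqrt(725)


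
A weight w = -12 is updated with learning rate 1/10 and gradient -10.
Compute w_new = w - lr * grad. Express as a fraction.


w_new = -12 - 1/10 * -10 = -12 - -1 = -11.

-11


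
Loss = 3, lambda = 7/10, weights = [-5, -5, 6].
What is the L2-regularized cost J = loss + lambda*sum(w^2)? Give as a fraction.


L2 sq norm = sum(w^2) = 86. J = 3 + 7/10 * 86 = 316/5.

316/5


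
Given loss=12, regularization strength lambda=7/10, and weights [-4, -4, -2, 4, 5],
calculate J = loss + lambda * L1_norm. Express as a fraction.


L1 norm = sum(|w|) = 19. J = 12 + 7/10 * 19 = 253/10.

253/10


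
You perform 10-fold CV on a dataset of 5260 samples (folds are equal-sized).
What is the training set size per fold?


Each validation fold has 5260/10 = 526 samples. Training set = 5260 - 526 = 4734.

4734


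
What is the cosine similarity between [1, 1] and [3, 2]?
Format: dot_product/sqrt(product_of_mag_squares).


dot = 5. |a|^2 = 2, |b|^2 = 13. cos = 5/sqrt(26).

5/sqrt(26)


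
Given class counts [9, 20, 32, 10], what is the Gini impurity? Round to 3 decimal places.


Total = 71. Proportions: 9/71, 20/71, 32/71, 10/71. sum(p_i^2) = 0.3184. Gini = 1 - 0.3184 = 0.6816, which rounds to 0.682.

0.682


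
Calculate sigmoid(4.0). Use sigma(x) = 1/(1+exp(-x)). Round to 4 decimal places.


sigma(4.0) = 1/(1+e^(-4.0)) = 1/(1+0.018316) = 1/1.018316 = 0.9820.

0.9820


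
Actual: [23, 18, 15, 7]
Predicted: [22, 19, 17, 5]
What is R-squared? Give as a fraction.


Mean(y) = 63/4. SS_res = 10. SS_tot = 539/4. R^2 = 1 - 10/(539/4) = 499/539.

499/539


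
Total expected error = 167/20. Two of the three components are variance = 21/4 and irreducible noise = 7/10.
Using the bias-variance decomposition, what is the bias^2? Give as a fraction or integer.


Total error = bias^2 + variance + irreducible noise. So bias^2 = 167/20 - 21/4 - 7/10 = 12/5.

12/5


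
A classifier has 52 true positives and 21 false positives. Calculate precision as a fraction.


Precision = TP / (TP + FP) = 52 / 73 = 52/73.

52/73


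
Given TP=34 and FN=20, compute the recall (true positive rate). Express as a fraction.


Recall = TP / (TP + FN) = 34 / 54 = 17/27.

17/27


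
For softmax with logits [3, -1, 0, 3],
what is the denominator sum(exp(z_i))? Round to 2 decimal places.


Denom = e^3=20.0855 + e^-1=0.3679 + e^0=1.0000 + e^3=20.0855. Sum = 41.5389, which rounds to 41.54.

41.54


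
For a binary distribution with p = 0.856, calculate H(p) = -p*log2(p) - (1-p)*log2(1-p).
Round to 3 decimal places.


H = -0.856*log2(0.856) - 0.144*log2(0.144) = 0.595.

0.595


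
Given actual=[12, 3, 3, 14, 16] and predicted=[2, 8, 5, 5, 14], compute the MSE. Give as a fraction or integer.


MSE = (1/5) * ((12-2)^2=100 + (3-8)^2=25 + (3-5)^2=4 + (14-5)^2=81 + (16-14)^2=4). Sum = 214. MSE = 214/5.

214/5


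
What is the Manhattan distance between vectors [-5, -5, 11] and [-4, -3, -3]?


d = sum of absolute differences: |-5--4|=1 + |-5--3|=2 + |11--3|=14 = 17.

17


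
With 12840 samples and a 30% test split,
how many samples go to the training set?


Test set = 12840 * 30% = 3852. Training set = 12840 - 3852 = 8988.

8988


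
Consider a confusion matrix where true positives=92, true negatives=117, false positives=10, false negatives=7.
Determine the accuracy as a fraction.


Accuracy = (TP + TN) / (TP + TN + FP + FN) = (92 + 117) / 226 = 209/226.

209/226


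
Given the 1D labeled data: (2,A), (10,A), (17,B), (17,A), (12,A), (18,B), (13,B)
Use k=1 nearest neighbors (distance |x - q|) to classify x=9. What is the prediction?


Distances: |2-9|=7, |10-9|=1, |17-9|=8, |17-9|=8, |12-9|=3, |18-9|=9, |13-9|=4. 1 nearest: (10,A). Counts: {'A': 1}. Majority class: A.

A


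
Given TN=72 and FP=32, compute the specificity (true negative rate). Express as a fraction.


Specificity = TN / (TN + FP) = 72 / 104 = 9/13.

9/13


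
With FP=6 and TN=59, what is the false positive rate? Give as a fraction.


FPR = FP / (FP + TN) = 6 / 65 = 6/65.

6/65


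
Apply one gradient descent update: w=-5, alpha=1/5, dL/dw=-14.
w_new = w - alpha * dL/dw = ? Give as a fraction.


w_new = -5 - 1/5 * -14 = -5 - -14/5 = -11/5.

-11/5


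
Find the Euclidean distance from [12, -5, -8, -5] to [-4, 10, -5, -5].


d = sqrt(sum of squared differences). (12--4)^2=256, (-5-10)^2=225, (-8--5)^2=9, (-5--5)^2=0. Sum = 490.

sqrt(490)


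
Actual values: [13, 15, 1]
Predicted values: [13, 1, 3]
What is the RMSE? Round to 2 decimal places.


MSE = 66.6667. RMSE = sqrt(66.6667) = 8.16.

8.16


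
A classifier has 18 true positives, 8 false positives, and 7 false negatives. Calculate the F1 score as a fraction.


Precision = 18/26 = 9/13. Recall = 18/25 = 18/25. F1 = 2*P*R/(P+R) = 12/17.

12/17


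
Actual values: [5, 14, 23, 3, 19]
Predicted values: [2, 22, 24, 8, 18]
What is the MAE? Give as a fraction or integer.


MAE = (1/5) * (|5-2|=3 + |14-22|=8 + |23-24|=1 + |3-8|=5 + |19-18|=1). Sum = 18. MAE = 18/5.

18/5


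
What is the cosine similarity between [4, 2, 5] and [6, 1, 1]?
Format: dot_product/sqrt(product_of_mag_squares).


dot = 31. |a|^2 = 45, |b|^2 = 38. cos = 31/sqrt(1710).

31/sqrt(1710)


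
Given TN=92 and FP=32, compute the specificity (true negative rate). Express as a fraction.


Specificity = TN / (TN + FP) = 92 / 124 = 23/31.

23/31


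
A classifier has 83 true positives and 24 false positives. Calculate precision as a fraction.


Precision = TP / (TP + FP) = 83 / 107 = 83/107.

83/107


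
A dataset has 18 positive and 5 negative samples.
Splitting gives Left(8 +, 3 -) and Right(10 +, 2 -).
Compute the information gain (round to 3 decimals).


H(parent) = 0.7554. H(left) = 0.8454, H(right) = 0.6500. Weighted = (11/23)*0.8454 + (12/23)*0.6500 = 0.7435. IG = 0.7554 - 0.7435 = 0.0119, which rounds to 0.012.

0.012


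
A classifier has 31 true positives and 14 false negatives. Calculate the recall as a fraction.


Recall = TP / (TP + FN) = 31 / 45 = 31/45.

31/45


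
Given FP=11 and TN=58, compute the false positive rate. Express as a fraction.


FPR = FP / (FP + TN) = 11 / 69 = 11/69.

11/69


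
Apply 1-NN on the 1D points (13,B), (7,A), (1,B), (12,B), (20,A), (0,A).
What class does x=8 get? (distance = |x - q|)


Distances: |13-8|=5, |7-8|=1, |1-8|=7, |12-8|=4, |20-8|=12, |0-8|=8. 1 nearest: (7,A). Counts: {'A': 1}. Majority class: A.

A


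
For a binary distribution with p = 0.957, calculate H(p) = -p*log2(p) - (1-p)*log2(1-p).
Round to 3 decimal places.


H = -0.957*log2(0.957) - 0.043*log2(0.043) = 0.256.

0.256


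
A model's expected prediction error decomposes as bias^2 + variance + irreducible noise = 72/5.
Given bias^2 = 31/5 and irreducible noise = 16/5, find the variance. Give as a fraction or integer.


Total error = bias^2 + variance + irreducible noise. So variance = 72/5 - 31/5 - 16/5 = 5.

5


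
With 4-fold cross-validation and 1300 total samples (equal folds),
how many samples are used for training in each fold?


Each validation fold has 1300/4 = 325 samples. Training set = 1300 - 325 = 975.

975


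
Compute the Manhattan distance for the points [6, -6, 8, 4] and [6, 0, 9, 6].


d = sum of absolute differences: |6-6|=0 + |-6-0|=6 + |8-9|=1 + |4-6|=2 = 9.

9


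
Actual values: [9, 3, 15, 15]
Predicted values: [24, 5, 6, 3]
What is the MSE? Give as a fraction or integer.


MSE = (1/4) * ((9-24)^2=225 + (3-5)^2=4 + (15-6)^2=81 + (15-3)^2=144). Sum = 454. MSE = 227/2.

227/2


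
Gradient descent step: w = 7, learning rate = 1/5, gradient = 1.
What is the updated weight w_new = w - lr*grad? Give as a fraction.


w_new = 7 - 1/5 * 1 = 7 - 1/5 = 34/5.

34/5


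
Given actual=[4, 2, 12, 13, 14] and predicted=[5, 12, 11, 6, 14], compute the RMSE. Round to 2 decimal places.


MSE = 30.2000. RMSE = sqrt(30.2000) = 5.50.

5.50


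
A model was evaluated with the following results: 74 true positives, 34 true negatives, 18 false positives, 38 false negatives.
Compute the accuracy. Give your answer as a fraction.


Accuracy = (TP + TN) / (TP + TN + FP + FN) = (74 + 34) / 164 = 27/41.

27/41


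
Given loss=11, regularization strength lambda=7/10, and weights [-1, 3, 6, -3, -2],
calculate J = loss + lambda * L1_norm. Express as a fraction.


L1 norm = sum(|w|) = 15. J = 11 + 7/10 * 15 = 43/2.

43/2


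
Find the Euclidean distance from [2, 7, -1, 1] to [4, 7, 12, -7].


d = sqrt(sum of squared differences). (2-4)^2=4, (7-7)^2=0, (-1-12)^2=169, (1--7)^2=64. Sum = 237.

sqrt(237)


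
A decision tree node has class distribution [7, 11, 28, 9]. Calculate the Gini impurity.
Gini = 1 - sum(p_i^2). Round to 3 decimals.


Total = 55. Proportions: 7/55, 11/55, 28/55, 9/55. sum(p_i^2) = 0.3421. Gini = 1 - 0.3421 = 0.6579, which rounds to 0.658.

0.658


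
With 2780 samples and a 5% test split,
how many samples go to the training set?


Test set = 2780 * 5% = 139. Training set = 2780 - 139 = 2641.

2641


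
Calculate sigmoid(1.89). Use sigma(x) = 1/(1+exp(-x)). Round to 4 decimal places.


sigma(1.89) = 1/(1+e^(-1.89)) = 1/(1+0.151072) = 1/1.151072 = 0.8688.

0.8688


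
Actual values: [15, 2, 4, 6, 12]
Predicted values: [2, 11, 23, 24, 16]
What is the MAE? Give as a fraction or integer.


MAE = (1/5) * (|15-2|=13 + |2-11|=9 + |4-23|=19 + |6-24|=18 + |12-16|=4). Sum = 63. MAE = 63/5.

63/5


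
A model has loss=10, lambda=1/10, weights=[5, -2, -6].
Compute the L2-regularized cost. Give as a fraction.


L2 sq norm = sum(w^2) = 65. J = 10 + 1/10 * 65 = 33/2.

33/2


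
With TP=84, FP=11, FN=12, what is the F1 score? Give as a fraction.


Precision = 84/95 = 84/95. Recall = 84/96 = 7/8. F1 = 2*P*R/(P+R) = 168/191.

168/191


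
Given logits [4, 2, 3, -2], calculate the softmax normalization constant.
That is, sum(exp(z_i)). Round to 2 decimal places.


Denom = e^4=54.5982 + e^2=7.3891 + e^3=20.0855 + e^-2=0.1353. Sum = 82.2081, which rounds to 82.21.

82.21


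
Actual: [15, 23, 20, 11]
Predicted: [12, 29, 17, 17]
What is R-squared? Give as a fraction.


Mean(y) = 69/4. SS_res = 90. SS_tot = 339/4. R^2 = 1 - 90/(339/4) = -7/113.

-7/113


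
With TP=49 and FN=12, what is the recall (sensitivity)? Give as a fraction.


Recall = TP / (TP + FN) = 49 / 61 = 49/61.

49/61


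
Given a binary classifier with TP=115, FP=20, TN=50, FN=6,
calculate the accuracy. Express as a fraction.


Accuracy = (TP + TN) / (TP + TN + FP + FN) = (115 + 50) / 191 = 165/191.

165/191


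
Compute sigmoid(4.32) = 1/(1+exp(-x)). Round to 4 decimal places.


sigma(4.32) = 1/(1+e^(-4.32)) = 1/(1+0.013300) = 1/1.013300 = 0.9869.

0.9869


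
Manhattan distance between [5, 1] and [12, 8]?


d = sum of absolute differences: |5-12|=7 + |1-8|=7 = 14.

14


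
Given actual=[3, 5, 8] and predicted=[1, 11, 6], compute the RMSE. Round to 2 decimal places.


MSE = 14.6667. RMSE = sqrt(14.6667) = 3.83.

3.83


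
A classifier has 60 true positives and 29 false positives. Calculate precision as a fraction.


Precision = TP / (TP + FP) = 60 / 89 = 60/89.

60/89


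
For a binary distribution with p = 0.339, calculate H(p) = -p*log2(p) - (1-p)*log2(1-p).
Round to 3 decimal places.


H = -0.339*log2(0.339) - 0.661*log2(0.661) = 0.924.

0.924


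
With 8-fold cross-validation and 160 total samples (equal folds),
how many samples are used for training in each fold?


Each validation fold has 160/8 = 20 samples. Training set = 160 - 20 = 140.

140


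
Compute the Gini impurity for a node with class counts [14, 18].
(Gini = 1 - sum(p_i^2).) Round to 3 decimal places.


Total = 32. Proportions: 14/32, 18/32. sum(p_i^2) = 0.5078. Gini = 1 - 0.5078 = 0.4922, which rounds to 0.492.

0.492


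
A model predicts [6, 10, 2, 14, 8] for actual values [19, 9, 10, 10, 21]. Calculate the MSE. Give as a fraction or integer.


MSE = (1/5) * ((19-6)^2=169 + (9-10)^2=1 + (10-2)^2=64 + (10-14)^2=16 + (21-8)^2=169). Sum = 419. MSE = 419/5.

419/5


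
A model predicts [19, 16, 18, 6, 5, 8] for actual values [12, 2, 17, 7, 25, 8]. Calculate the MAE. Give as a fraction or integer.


MAE = (1/6) * (|12-19|=7 + |2-16|=14 + |17-18|=1 + |7-6|=1 + |25-5|=20 + |8-8|=0). Sum = 43. MAE = 43/6.

43/6


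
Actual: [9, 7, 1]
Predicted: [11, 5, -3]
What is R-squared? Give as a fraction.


Mean(y) = 17/3. SS_res = 24. SS_tot = 104/3. R^2 = 1 - 24/(104/3) = 4/13.

4/13


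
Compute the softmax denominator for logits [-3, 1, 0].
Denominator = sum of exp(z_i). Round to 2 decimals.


Denom = e^-3=0.0498 + e^1=2.7183 + e^0=1.0000. Sum = 3.7681, which rounds to 3.77.

3.77


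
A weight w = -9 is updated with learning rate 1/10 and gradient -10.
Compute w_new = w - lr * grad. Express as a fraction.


w_new = -9 - 1/10 * -10 = -9 - -1 = -8.

-8


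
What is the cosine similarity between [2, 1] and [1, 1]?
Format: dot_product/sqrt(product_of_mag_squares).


dot = 3. |a|^2 = 5, |b|^2 = 2. cos = 3/sqrt(10).

3/sqrt(10)


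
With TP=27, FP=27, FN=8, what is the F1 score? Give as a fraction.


Precision = 27/54 = 1/2. Recall = 27/35 = 27/35. F1 = 2*P*R/(P+R) = 54/89.

54/89


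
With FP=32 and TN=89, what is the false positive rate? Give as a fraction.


FPR = FP / (FP + TN) = 32 / 121 = 32/121.

32/121


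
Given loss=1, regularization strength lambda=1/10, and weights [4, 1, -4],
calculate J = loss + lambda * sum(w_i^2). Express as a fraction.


L2 sq norm = sum(w^2) = 33. J = 1 + 1/10 * 33 = 43/10.

43/10


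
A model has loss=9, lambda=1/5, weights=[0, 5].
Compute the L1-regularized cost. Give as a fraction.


L1 norm = sum(|w|) = 5. J = 9 + 1/5 * 5 = 10.

10


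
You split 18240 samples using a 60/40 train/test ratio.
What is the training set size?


Test set = 18240 * 40% = 7296. Training set = 18240 - 7296 = 10944.

10944


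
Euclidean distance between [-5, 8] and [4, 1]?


d = sqrt(sum of squared differences). (-5-4)^2=81, (8-1)^2=49. Sum = 130.

sqrt(130)


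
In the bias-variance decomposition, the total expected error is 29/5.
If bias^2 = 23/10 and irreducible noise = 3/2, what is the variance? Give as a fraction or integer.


Total error = bias^2 + variance + irreducible noise. So variance = 29/5 - 23/10 - 3/2 = 2.

2


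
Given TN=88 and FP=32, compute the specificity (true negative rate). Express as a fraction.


Specificity = TN / (TN + FP) = 88 / 120 = 11/15.

11/15


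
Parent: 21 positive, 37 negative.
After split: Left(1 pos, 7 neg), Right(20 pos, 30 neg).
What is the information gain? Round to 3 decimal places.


H(parent) = 0.9444. H(left) = 0.5436, H(right) = 0.9710. Weighted = (8/58)*0.5436 + (50/58)*0.9710 = 0.9120. IG = 0.9444 - 0.9120 = 0.0324, which rounds to 0.032.

0.032


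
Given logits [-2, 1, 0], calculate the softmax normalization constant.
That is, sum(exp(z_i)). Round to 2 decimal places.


Denom = e^-2=0.1353 + e^1=2.7183 + e^0=1.0000. Sum = 3.8536, which rounds to 3.85.

3.85


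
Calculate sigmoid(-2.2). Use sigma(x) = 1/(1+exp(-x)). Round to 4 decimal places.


sigma(-2.2) = 1/(1+e^(2.2)) = 1/(1+9.025013) = 1/10.025013 = 0.0998.

0.0998


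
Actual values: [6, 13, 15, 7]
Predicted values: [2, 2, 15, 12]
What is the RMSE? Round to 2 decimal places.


MSE = 40.5000. RMSE = sqrt(40.5000) = 6.36.

6.36


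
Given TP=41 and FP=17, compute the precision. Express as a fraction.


Precision = TP / (TP + FP) = 41 / 58 = 41/58.

41/58


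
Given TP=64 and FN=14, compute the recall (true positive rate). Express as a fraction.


Recall = TP / (TP + FN) = 64 / 78 = 32/39.

32/39


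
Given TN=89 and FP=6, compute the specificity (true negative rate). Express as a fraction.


Specificity = TN / (TN + FP) = 89 / 95 = 89/95.

89/95


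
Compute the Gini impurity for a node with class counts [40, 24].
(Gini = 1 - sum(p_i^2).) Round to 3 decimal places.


Total = 64. Proportions: 40/64, 24/64. sum(p_i^2) = 0.5312. Gini = 1 - 0.5312 = 0.4688, which rounds to 0.469.

0.469


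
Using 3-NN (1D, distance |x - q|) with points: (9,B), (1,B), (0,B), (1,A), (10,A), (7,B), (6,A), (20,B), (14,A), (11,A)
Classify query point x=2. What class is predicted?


Distances: |9-2|=7, |1-2|=1, |0-2|=2, |1-2|=1, |10-2|=8, |7-2|=5, |6-2|=4, |20-2|=18, |14-2|=12, |11-2|=9. 3 nearest: (1,A), (1,B), (0,B). Counts: {'A': 1, 'B': 2}. Majority class: B.

B


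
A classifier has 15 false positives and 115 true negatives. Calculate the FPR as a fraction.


FPR = FP / (FP + TN) = 15 / 130 = 3/26.

3/26


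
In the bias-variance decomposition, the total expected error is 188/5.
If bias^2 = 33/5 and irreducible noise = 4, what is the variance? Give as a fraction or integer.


Total error = bias^2 + variance + irreducible noise. So variance = 188/5 - 33/5 - 4 = 27.

27


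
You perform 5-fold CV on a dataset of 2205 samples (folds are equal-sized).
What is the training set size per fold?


Each validation fold has 2205/5 = 441 samples. Training set = 2205 - 441 = 1764.

1764


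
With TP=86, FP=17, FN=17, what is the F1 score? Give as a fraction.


Precision = 86/103 = 86/103. Recall = 86/103 = 86/103. F1 = 2*P*R/(P+R) = 86/103.

86/103


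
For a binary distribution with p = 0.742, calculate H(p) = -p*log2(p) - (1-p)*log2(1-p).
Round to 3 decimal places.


H = -0.742*log2(0.742) - 0.258*log2(0.258) = 0.824.

0.824


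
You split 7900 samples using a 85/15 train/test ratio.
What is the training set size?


Test set = 7900 * 15% = 1185. Training set = 7900 - 1185 = 6715.

6715


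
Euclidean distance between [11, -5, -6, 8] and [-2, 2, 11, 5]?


d = sqrt(sum of squared differences). (11--2)^2=169, (-5-2)^2=49, (-6-11)^2=289, (8-5)^2=9. Sum = 516.

sqrt(516)


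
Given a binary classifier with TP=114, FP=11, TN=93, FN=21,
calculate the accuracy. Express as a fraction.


Accuracy = (TP + TN) / (TP + TN + FP + FN) = (114 + 93) / 239 = 207/239.

207/239


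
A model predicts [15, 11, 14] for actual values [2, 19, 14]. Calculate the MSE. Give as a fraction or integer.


MSE = (1/3) * ((2-15)^2=169 + (19-11)^2=64 + (14-14)^2=0). Sum = 233. MSE = 233/3.

233/3


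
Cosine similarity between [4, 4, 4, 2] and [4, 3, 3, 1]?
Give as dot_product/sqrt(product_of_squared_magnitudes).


dot = 42. |a|^2 = 52, |b|^2 = 35. cos = 42/sqrt(1820).

42/sqrt(1820)


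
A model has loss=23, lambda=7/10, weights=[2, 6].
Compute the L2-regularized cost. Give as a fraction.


L2 sq norm = sum(w^2) = 40. J = 23 + 7/10 * 40 = 51.

51


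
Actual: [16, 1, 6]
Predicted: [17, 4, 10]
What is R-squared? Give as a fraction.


Mean(y) = 23/3. SS_res = 26. SS_tot = 350/3. R^2 = 1 - 26/(350/3) = 136/175.

136/175


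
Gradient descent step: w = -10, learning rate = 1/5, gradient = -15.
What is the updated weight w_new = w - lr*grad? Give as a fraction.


w_new = -10 - 1/5 * -15 = -10 - -3 = -7.

-7


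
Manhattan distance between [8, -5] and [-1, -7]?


d = sum of absolute differences: |8--1|=9 + |-5--7|=2 = 11.

11


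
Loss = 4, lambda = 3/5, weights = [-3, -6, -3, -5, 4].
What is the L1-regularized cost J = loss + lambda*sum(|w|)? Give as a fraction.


L1 norm = sum(|w|) = 21. J = 4 + 3/5 * 21 = 83/5.

83/5


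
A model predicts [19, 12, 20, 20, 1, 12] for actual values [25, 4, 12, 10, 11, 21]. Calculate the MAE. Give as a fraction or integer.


MAE = (1/6) * (|25-19|=6 + |4-12|=8 + |12-20|=8 + |10-20|=10 + |11-1|=10 + |21-12|=9). Sum = 51. MAE = 17/2.

17/2


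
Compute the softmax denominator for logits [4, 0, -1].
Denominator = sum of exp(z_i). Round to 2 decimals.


Denom = e^4=54.5982 + e^0=1.0000 + e^-1=0.3679. Sum = 55.9661, which rounds to 55.97.

55.97


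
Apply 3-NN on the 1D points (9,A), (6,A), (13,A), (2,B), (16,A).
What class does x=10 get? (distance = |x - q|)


Distances: |9-10|=1, |6-10|=4, |13-10|=3, |2-10|=8, |16-10|=6. 3 nearest: (9,A), (13,A), (6,A). Counts: {'A': 3}. Majority class: A.

A


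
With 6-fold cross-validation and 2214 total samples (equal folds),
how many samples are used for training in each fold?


Each validation fold has 2214/6 = 369 samples. Training set = 2214 - 369 = 1845.

1845


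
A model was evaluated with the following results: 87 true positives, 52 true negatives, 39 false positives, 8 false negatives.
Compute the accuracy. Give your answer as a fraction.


Accuracy = (TP + TN) / (TP + TN + FP + FN) = (87 + 52) / 186 = 139/186.

139/186


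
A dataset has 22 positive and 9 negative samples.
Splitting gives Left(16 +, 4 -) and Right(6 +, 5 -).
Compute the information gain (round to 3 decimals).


H(parent) = 0.8691. H(left) = 0.7219, H(right) = 0.9940. Weighted = (20/31)*0.7219 + (11/31)*0.9940 = 0.8185. IG = 0.8691 - 0.8185 = 0.0506, which rounds to 0.051.

0.051


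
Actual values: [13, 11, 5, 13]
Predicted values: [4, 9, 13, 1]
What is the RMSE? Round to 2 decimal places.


MSE = 73.2500. RMSE = sqrt(73.2500) = 8.56.

8.56


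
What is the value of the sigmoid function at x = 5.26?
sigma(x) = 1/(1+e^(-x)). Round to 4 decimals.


sigma(5.26) = 1/(1+e^(-5.26)) = 1/(1+0.005195) = 1/1.005195 = 0.9948.

0.9948


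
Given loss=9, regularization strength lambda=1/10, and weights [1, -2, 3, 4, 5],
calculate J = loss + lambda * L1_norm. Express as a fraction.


L1 norm = sum(|w|) = 15. J = 9 + 1/10 * 15 = 21/2.

21/2


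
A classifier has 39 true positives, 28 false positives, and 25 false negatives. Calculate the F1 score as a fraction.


Precision = 39/67 = 39/67. Recall = 39/64 = 39/64. F1 = 2*P*R/(P+R) = 78/131.

78/131


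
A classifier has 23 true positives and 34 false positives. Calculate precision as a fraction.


Precision = TP / (TP + FP) = 23 / 57 = 23/57.

23/57


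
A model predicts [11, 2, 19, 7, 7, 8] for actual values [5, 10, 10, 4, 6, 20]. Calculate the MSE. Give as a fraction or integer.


MSE = (1/6) * ((5-11)^2=36 + (10-2)^2=64 + (10-19)^2=81 + (4-7)^2=9 + (6-7)^2=1 + (20-8)^2=144). Sum = 335. MSE = 335/6.

335/6


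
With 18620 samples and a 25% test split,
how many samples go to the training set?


Test set = 18620 * 25% = 4655. Training set = 18620 - 4655 = 13965.

13965


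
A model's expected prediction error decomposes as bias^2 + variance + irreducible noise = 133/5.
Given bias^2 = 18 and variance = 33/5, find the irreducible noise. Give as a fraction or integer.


Total error = bias^2 + variance + irreducible noise. So irreducible noise = 133/5 - 18 - 33/5 = 2.

2


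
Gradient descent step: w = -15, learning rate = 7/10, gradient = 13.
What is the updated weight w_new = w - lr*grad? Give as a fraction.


w_new = -15 - 7/10 * 13 = -15 - 91/10 = -241/10.

-241/10


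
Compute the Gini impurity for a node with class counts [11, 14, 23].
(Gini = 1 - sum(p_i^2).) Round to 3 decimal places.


Total = 48. Proportions: 11/48, 14/48, 23/48. sum(p_i^2) = 0.3672. Gini = 1 - 0.3672 = 0.6328, which rounds to 0.633.

0.633


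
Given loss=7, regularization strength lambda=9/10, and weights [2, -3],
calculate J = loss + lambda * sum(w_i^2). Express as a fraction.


L2 sq norm = sum(w^2) = 13. J = 7 + 9/10 * 13 = 187/10.

187/10


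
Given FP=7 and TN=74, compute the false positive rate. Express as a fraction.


FPR = FP / (FP + TN) = 7 / 81 = 7/81.

7/81


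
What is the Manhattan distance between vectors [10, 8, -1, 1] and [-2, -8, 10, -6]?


d = sum of absolute differences: |10--2|=12 + |8--8|=16 + |-1-10|=11 + |1--6|=7 = 46.

46


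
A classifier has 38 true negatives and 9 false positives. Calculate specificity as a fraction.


Specificity = TN / (TN + FP) = 38 / 47 = 38/47.

38/47


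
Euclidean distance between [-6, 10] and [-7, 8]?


d = sqrt(sum of squared differences). (-6--7)^2=1, (10-8)^2=4. Sum = 5.

sqrt(5)


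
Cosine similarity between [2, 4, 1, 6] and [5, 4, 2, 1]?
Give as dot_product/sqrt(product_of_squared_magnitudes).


dot = 34. |a|^2 = 57, |b|^2 = 46. cos = 34/sqrt(2622).

34/sqrt(2622)


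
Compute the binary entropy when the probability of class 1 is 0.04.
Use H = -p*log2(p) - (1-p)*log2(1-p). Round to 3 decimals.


H = -0.04*log2(0.04) - 0.96*log2(0.96) = 0.242.

0.242


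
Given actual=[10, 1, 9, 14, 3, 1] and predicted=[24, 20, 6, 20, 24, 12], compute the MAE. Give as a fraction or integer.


MAE = (1/6) * (|10-24|=14 + |1-20|=19 + |9-6|=3 + |14-20|=6 + |3-24|=21 + |1-12|=11). Sum = 74. MAE = 37/3.

37/3


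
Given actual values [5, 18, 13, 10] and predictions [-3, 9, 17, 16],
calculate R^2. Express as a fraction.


Mean(y) = 23/2. SS_res = 197. SS_tot = 89. R^2 = 1 - 197/(89) = -108/89.

-108/89


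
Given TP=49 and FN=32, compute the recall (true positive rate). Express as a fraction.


Recall = TP / (TP + FN) = 49 / 81 = 49/81.

49/81


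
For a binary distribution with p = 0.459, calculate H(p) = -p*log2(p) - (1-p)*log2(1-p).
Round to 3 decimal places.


H = -0.459*log2(0.459) - 0.541*log2(0.541) = 0.995.

0.995


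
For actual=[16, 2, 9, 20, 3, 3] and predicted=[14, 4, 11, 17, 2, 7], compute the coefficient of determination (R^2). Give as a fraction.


Mean(y) = 53/6. SS_res = 38. SS_tot = 1745/6. R^2 = 1 - 38/(1745/6) = 1517/1745.

1517/1745


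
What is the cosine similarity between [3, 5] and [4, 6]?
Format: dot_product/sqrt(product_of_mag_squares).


dot = 42. |a|^2 = 34, |b|^2 = 52. cos = 42/sqrt(1768).

42/sqrt(1768)


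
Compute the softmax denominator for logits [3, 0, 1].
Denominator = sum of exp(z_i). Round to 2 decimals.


Denom = e^3=20.0855 + e^0=1.0000 + e^1=2.7183. Sum = 23.8038, which rounds to 23.80.

23.80


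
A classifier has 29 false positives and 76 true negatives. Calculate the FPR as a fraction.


FPR = FP / (FP + TN) = 29 / 105 = 29/105.

29/105


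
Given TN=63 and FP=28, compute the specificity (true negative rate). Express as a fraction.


Specificity = TN / (TN + FP) = 63 / 91 = 9/13.

9/13


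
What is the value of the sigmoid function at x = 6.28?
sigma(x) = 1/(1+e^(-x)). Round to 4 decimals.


sigma(6.28) = 1/(1+e^(-6.28)) = 1/(1+0.001873) = 1/1.001873 = 0.9981.

0.9981


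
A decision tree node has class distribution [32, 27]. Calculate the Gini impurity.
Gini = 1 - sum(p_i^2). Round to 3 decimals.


Total = 59. Proportions: 32/59, 27/59. sum(p_i^2) = 0.5036. Gini = 1 - 0.5036 = 0.4964, which rounds to 0.496.

0.496


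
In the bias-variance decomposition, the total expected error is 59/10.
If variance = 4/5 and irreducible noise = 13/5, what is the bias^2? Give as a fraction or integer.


Total error = bias^2 + variance + irreducible noise. So bias^2 = 59/10 - 4/5 - 13/5 = 5/2.

5/2


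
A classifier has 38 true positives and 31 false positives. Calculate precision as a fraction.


Precision = TP / (TP + FP) = 38 / 69 = 38/69.

38/69


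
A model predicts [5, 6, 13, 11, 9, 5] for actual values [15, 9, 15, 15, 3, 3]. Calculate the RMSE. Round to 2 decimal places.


MSE = 28.1667. RMSE = sqrt(28.1667) = 5.31.

5.31


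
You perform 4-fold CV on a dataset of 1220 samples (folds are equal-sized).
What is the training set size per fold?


Each validation fold has 1220/4 = 305 samples. Training set = 1220 - 305 = 915.

915


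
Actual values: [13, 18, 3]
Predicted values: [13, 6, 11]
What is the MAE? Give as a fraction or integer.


MAE = (1/3) * (|13-13|=0 + |18-6|=12 + |3-11|=8). Sum = 20. MAE = 20/3.

20/3


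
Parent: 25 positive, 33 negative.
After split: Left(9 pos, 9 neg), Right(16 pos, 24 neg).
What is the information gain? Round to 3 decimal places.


H(parent) = 0.9862. H(left) = 1.0000, H(right) = 0.9710. Weighted = (18/58)*1.0000 + (40/58)*0.9710 = 0.9800. IG = 0.9862 - 0.9800 = 0.0062, which rounds to 0.006.

0.006


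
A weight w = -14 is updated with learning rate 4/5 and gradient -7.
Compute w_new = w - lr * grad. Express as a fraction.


w_new = -14 - 4/5 * -7 = -14 - -28/5 = -42/5.

-42/5


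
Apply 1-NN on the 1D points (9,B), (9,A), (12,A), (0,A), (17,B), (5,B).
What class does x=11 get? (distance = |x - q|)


Distances: |9-11|=2, |9-11|=2, |12-11|=1, |0-11|=11, |17-11|=6, |5-11|=6. 1 nearest: (12,A). Counts: {'A': 1}. Majority class: A.

A


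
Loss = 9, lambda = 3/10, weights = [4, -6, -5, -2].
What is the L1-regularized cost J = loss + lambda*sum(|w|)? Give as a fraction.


L1 norm = sum(|w|) = 17. J = 9 + 3/10 * 17 = 141/10.

141/10


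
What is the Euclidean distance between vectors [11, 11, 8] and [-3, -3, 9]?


d = sqrt(sum of squared differences). (11--3)^2=196, (11--3)^2=196, (8-9)^2=1. Sum = 393.

sqrt(393)


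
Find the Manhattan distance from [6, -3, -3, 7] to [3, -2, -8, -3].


d = sum of absolute differences: |6-3|=3 + |-3--2|=1 + |-3--8|=5 + |7--3|=10 = 19.

19


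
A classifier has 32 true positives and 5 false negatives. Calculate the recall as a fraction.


Recall = TP / (TP + FN) = 32 / 37 = 32/37.

32/37


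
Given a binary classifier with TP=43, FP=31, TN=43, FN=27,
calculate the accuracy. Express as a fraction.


Accuracy = (TP + TN) / (TP + TN + FP + FN) = (43 + 43) / 144 = 43/72.

43/72


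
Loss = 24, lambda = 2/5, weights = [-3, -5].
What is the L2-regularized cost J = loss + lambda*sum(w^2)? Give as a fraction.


L2 sq norm = sum(w^2) = 34. J = 24 + 2/5 * 34 = 188/5.

188/5


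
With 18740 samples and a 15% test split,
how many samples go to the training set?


Test set = 18740 * 15% = 2811. Training set = 18740 - 2811 = 15929.

15929


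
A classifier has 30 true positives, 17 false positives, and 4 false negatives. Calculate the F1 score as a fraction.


Precision = 30/47 = 30/47. Recall = 30/34 = 15/17. F1 = 2*P*R/(P+R) = 20/27.

20/27


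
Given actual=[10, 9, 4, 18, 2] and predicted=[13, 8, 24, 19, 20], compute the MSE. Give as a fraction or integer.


MSE = (1/5) * ((10-13)^2=9 + (9-8)^2=1 + (4-24)^2=400 + (18-19)^2=1 + (2-20)^2=324). Sum = 735. MSE = 147.

147


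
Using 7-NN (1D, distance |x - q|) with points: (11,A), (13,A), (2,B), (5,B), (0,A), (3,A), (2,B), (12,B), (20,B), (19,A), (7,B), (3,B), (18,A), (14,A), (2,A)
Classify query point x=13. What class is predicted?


Distances: |11-13|=2, |13-13|=0, |2-13|=11, |5-13|=8, |0-13|=13, |3-13|=10, |2-13|=11, |12-13|=1, |20-13|=7, |19-13|=6, |7-13|=6, |3-13|=10, |18-13|=5, |14-13|=1, |2-13|=11. 7 nearest: (13,A), (14,A), (12,B), (11,A), (18,A), (19,A), (7,B). Counts: {'A': 5, 'B': 2}. Majority class: A.

A


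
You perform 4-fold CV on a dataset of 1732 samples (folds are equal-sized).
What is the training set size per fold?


Each validation fold has 1732/4 = 433 samples. Training set = 1732 - 433 = 1299.

1299


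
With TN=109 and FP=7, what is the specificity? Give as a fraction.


Specificity = TN / (TN + FP) = 109 / 116 = 109/116.

109/116


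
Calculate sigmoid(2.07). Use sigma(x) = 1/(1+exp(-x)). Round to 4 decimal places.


sigma(2.07) = 1/(1+e^(-2.07)) = 1/(1+0.126186) = 1/1.126186 = 0.8880.

0.8880


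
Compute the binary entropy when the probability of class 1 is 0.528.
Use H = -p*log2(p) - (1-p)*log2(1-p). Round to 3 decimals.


H = -0.528*log2(0.528) - 0.472*log2(0.472) = 0.998.

0.998


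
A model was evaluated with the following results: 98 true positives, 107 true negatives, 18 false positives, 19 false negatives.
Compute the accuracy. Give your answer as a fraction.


Accuracy = (TP + TN) / (TP + TN + FP + FN) = (98 + 107) / 242 = 205/242.

205/242


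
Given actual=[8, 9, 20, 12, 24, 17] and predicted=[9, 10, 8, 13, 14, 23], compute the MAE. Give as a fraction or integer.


MAE = (1/6) * (|8-9|=1 + |9-10|=1 + |20-8|=12 + |12-13|=1 + |24-14|=10 + |17-23|=6). Sum = 31. MAE = 31/6.

31/6


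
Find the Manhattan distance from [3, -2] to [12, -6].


d = sum of absolute differences: |3-12|=9 + |-2--6|=4 = 13.

13


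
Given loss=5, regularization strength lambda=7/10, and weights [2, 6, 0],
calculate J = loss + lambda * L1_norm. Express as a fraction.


L1 norm = sum(|w|) = 8. J = 5 + 7/10 * 8 = 53/5.

53/5


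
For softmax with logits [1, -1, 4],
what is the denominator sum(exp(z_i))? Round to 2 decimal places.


Denom = e^1=2.7183 + e^-1=0.3679 + e^4=54.5982. Sum = 57.6844, which rounds to 57.68.

57.68


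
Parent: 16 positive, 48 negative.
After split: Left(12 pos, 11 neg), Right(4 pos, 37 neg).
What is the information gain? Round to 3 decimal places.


H(parent) = 0.8113. H(left) = 0.9986, H(right) = 0.4612. Weighted = (23/64)*0.9986 + (41/64)*0.4612 = 0.6543. IG = 0.8113 - 0.6543 = 0.1570, which rounds to 0.157.

0.157


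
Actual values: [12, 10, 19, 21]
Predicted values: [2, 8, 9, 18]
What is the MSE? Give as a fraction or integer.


MSE = (1/4) * ((12-2)^2=100 + (10-8)^2=4 + (19-9)^2=100 + (21-18)^2=9). Sum = 213. MSE = 213/4.

213/4


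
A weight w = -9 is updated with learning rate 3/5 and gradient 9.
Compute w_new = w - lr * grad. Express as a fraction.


w_new = -9 - 3/5 * 9 = -9 - 27/5 = -72/5.

-72/5


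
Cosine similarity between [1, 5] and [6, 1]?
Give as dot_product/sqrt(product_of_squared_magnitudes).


dot = 11. |a|^2 = 26, |b|^2 = 37. cos = 11/sqrt(962).

11/sqrt(962)


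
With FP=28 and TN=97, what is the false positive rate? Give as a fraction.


FPR = FP / (FP + TN) = 28 / 125 = 28/125.

28/125


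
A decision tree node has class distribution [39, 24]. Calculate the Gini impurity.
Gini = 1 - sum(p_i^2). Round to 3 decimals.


Total = 63. Proportions: 39/63, 24/63. sum(p_i^2) = 0.5283. Gini = 1 - 0.5283 = 0.4717, which rounds to 0.472.

0.472


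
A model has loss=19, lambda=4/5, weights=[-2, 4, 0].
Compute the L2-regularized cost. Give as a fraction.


L2 sq norm = sum(w^2) = 20. J = 19 + 4/5 * 20 = 35.

35


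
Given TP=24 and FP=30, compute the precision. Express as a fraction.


Precision = TP / (TP + FP) = 24 / 54 = 4/9.

4/9


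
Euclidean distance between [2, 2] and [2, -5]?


d = sqrt(sum of squared differences). (2-2)^2=0, (2--5)^2=49. Sum = 49.

7


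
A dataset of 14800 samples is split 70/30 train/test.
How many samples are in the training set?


Test set = 14800 * 30% = 4440. Training set = 14800 - 4440 = 10360.

10360


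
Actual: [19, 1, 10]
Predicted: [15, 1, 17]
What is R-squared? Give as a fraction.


Mean(y) = 10. SS_res = 65. SS_tot = 162. R^2 = 1 - 65/(162) = 97/162.

97/162


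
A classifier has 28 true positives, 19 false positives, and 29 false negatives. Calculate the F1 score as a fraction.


Precision = 28/47 = 28/47. Recall = 28/57 = 28/57. F1 = 2*P*R/(P+R) = 7/13.

7/13


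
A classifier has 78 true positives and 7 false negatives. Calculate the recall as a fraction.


Recall = TP / (TP + FN) = 78 / 85 = 78/85.

78/85


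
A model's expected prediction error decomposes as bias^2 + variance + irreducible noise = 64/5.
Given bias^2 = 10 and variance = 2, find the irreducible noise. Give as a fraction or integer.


Total error = bias^2 + variance + irreducible noise. So irreducible noise = 64/5 - 10 - 2 = 4/5.

4/5


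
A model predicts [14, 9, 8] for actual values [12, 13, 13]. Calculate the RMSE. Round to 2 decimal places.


MSE = 15.0000. RMSE = sqrt(15.0000) = 3.87.

3.87


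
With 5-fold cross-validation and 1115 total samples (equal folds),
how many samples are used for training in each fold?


Each validation fold has 1115/5 = 223 samples. Training set = 1115 - 223 = 892.

892


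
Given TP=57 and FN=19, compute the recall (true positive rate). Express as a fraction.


Recall = TP / (TP + FN) = 57 / 76 = 3/4.

3/4


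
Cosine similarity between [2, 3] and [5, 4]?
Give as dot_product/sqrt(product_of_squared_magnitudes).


dot = 22. |a|^2 = 13, |b|^2 = 41. cos = 22/sqrt(533).

22/sqrt(533)


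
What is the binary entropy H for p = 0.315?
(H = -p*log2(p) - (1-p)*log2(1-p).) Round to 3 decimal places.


H = -0.315*log2(0.315) - 0.685*log2(0.685) = 0.899.

0.899


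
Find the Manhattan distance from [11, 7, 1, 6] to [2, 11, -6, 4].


d = sum of absolute differences: |11-2|=9 + |7-11|=4 + |1--6|=7 + |6-4|=2 = 22.

22


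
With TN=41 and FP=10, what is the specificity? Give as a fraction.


Specificity = TN / (TN + FP) = 41 / 51 = 41/51.

41/51


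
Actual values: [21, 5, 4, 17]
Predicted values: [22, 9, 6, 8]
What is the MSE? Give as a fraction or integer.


MSE = (1/4) * ((21-22)^2=1 + (5-9)^2=16 + (4-6)^2=4 + (17-8)^2=81). Sum = 102. MSE = 51/2.

51/2
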